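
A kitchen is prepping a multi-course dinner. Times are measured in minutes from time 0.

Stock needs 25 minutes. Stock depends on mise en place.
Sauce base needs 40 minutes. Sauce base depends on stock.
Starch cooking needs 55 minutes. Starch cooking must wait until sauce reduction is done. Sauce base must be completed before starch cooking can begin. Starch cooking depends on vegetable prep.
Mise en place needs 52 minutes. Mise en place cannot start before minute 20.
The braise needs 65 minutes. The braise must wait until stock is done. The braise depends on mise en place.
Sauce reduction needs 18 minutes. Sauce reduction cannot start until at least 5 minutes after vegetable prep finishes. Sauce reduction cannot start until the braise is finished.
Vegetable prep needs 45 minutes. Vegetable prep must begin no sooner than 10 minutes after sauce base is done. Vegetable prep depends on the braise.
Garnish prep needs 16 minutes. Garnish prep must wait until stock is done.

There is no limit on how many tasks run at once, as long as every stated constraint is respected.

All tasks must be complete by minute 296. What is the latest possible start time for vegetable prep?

To finish by minute 296, starch cooking (duration 55) must start no later than minute 241.
Sauce reduction must finish before starch cooking (must start by minute 241). With an 18-minute duration, sauce reduction must start by 241 − 18 = minute 223.
For vegetable prep: sauce reduction (must start by minute 223, minus 5-minute gap → minute 218); starch cooking (must start by minute 241). The most restrictive is minute 218; with a 45-minute duration, vegetable prep must start by minute 173.

173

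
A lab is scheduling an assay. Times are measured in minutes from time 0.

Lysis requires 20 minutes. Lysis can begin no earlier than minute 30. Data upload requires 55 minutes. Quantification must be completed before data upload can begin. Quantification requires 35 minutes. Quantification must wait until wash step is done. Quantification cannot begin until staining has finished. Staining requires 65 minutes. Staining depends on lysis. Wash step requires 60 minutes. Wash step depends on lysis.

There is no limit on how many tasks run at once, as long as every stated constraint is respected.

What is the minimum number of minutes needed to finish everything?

After its own release at minute 30, lysis can start at minute 30 and finishes at minute 50.
Staining waits on lysis (finishes minute 50), so it starts at minute 50 and finishes at 50 + 65 = minute 115.
Wash step waits on lysis (finishes minute 50), so it starts at minute 50 and finishes at 50 + 60 = minute 110.
For quantification: wash step (finishes minute 110); staining (finishes minute 115). Taking the maximum gives a start of minute 115, and it finishes at 115 + 35 = minute 150.
After quantification (finishes minute 150), data upload can start at minute 150 and finishes at minute 205.
All tasks are finished once the last one completes. Finish times: Lysis at 50, Wash step at 110, Staining at 115, Quantification at 150, Data upload at 205. The latest is minute 205.

205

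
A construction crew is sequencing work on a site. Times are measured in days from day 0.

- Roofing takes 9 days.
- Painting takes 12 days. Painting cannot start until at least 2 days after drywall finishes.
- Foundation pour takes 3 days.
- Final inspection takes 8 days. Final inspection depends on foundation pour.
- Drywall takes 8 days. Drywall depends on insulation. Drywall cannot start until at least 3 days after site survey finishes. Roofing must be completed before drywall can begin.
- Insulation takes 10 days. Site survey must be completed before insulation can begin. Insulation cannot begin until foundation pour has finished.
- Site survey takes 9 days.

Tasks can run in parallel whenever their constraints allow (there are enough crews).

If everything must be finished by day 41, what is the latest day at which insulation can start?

9

Painting must finish by day 41; it takes 12 days, so it must start by 41 − 12 = day 29.
Drywall feeds into painting (must start by day 29, minus 2-day gap → day 27); so drywall must finish by day 27 and therefore start by day 19.
Insulation feeds into drywall (must start by day 19); so insulation must finish by day 19 and therefore start by day 9.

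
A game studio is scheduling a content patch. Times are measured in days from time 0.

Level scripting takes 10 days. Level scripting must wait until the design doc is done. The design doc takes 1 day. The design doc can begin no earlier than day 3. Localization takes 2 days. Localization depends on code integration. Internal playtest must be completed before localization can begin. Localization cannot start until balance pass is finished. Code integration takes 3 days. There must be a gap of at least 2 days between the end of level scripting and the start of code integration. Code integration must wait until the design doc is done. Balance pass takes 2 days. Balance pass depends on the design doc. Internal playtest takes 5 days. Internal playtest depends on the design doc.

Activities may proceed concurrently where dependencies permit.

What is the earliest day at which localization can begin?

The design doc cannot begin until its own release at day 3. It runs from day 3 to 3 + 1 = day 4.
After the design doc (finishes day 4), balance pass can start at day 4 and finishes at day 6.
After the design doc (finishes day 4), internal playtest can start at day 4 and finishes at day 9.
Level scripting cannot begin until the design doc (finishes day 4). It runs from day 4 to 4 + 10 = day 14.
Code integration has to wait for level scripting (finishes day 14, plus 2-day gap → day 16); the design doc (finishes day 4). The latest of these is day 16, so code integration runs day 16 to 16 + 3 = day 19.
Localization waits on code integration (finishes day 19); internal playtest (finishes day 9); balance pass (finishes day 6). The latest of these is day 19, which is the earliest localization can start.

19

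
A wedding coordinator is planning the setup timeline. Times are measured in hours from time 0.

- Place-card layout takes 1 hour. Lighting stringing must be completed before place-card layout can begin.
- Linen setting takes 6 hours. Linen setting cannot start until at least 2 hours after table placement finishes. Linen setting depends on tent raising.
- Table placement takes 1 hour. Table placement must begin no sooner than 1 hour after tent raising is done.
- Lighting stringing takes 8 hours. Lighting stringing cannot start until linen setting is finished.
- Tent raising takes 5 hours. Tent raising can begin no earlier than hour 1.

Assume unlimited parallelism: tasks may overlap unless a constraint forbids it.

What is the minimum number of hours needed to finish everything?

25

Tent raising cannot begin until its own release at hour 1. It runs from hour 1 to 1 + 5 = hour 6.
After tent raising (finishes hour 6, plus 1-hour gap → hour 7), table placement can start at hour 7 and finishes at hour 8.
Linen setting needs all of table placement (finishes hour 8, plus 2-hour gap → hour 10); tent raising (finishes hour 6). That puts its earliest start at hour 10; it finishes at 10 + 6 = hour 16.
Lighting stringing cannot begin until linen setting (finishes hour 16). It runs from hour 16 to 16 + 8 = hour 24.
Place-card layout waits on lighting stringing (finishes hour 24), so it starts at hour 24 and finishes at 24 + 1 = hour 25.
All tasks are finished once the last one completes. Finish times: Tent raising at 6, Table placement at 8, Linen setting at 16, Lighting stringing at 24, Place-card layout at 25. The latest is hour 25.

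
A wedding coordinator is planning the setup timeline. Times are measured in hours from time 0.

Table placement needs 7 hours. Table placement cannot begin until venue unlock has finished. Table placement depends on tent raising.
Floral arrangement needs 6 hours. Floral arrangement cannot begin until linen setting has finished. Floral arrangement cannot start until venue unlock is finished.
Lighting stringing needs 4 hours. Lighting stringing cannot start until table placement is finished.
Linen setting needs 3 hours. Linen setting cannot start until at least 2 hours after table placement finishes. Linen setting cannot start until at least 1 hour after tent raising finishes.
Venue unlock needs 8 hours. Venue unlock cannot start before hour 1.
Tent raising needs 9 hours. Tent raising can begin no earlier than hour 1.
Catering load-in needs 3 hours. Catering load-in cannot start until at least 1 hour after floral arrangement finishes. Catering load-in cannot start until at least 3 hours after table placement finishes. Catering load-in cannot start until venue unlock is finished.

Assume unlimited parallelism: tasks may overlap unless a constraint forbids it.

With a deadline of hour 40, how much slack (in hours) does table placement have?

8

Tent raising waits on its own release at hour 1, so it starts at hour 1 and finishes at 1 + 9 = hour 10.
Venue unlock cannot begin until its own release at hour 1. It runs from hour 1 to 1 + 8 = hour 9.
Table placement cannot start until venue unlock (finishes hour 9); tent raising (finishes hour 10). The controlling bound is hour 10, so table placement finishes at 10 + 7 = hour 17.

Working backward from the deadline:
Catering load-in must finish by hour 40; it takes 3 hours, so it must start by 40 − 3 = hour 37.
Floral arrangement must finish before catering load-in (must start by hour 37, minus 1-hour gap → hour 36). With a 6-hour duration, floral arrangement must start by 36 − 6 = hour 30.
Linen setting must finish before floral arrangement (must start by hour 30). With a 3-hour duration, linen setting must start by 30 − 3 = hour 27.
Lighting stringing must finish by hour 40; it takes 4 hours, so it must start by 40 − 4 = hour 36.
Table placement feeds linen setting (must start by hour 27, minus 2-hour gap → hour 25); lighting stringing (must start by hour 36); catering load-in (must start by hour 37, minus 3-hour gap → hour 34). Taking the minimum, table placement must finish by hour 25 and start by 25 − 7 = hour 18.
So table placement can start as early as hour 10 and as late as hour 18, giving 18 − 10 = 8 hours of slack.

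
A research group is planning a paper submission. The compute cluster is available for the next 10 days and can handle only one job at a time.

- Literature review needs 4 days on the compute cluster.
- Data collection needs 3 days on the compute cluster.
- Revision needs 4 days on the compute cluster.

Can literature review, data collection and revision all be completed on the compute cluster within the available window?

No

Running back to back, the jobs need 4 + 3 + 4 = 11 days on the compute cluster.
Since 11 > 10, they cannot all fit.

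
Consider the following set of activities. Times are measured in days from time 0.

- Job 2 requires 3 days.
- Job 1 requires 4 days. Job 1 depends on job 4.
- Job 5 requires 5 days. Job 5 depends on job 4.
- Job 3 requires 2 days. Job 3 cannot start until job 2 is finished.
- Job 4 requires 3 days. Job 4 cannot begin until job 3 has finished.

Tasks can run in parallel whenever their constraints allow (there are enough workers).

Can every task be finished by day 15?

Yes

Nothing blocks job 2, so it runs from day 0 to day 3.
Job 3 waits on job 2 (finishes day 3), so it starts at day 3 and finishes at 3 + 2 = day 5.
Job 4 waits on job 3 (finishes day 5), so it starts at day 5 and finishes at 5 + 3 = day 8.
Job 5 cannot begin until job 4 (finishes day 8). It runs from day 8 to 8 + 5 = day 13.
Job 1 cannot begin until job 4 (finishes day 8). It runs from day 8 to 8 + 4 = day 12.
Every task is finished by day 13, which is no later than the deadline of 15, so the schedule is feasible.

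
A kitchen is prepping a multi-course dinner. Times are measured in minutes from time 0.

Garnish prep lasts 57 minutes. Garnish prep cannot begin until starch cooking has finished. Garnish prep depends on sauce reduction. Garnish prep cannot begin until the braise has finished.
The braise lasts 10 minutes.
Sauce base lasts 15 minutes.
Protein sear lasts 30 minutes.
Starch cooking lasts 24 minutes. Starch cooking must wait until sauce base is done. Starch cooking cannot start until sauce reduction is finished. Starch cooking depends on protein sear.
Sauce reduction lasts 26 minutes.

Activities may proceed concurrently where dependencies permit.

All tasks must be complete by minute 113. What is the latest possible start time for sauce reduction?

Garnish prep has no dependents, so it just needs to finish by minute 113. Starting by 113 − 57 = minute 56 achieves that.
Since garnish prep (must start by minute 56) depends on it, starch cooking must finish by minute 56. Backing off its 24-minute duration gives a latest start of minute 32.
Sauce reduction must finish in time for starch cooking (must start by minute 32); garnish prep (must start by minute 56). The tightest is minute 32, so sauce reduction must start by 32 − 26 = minute 6.

6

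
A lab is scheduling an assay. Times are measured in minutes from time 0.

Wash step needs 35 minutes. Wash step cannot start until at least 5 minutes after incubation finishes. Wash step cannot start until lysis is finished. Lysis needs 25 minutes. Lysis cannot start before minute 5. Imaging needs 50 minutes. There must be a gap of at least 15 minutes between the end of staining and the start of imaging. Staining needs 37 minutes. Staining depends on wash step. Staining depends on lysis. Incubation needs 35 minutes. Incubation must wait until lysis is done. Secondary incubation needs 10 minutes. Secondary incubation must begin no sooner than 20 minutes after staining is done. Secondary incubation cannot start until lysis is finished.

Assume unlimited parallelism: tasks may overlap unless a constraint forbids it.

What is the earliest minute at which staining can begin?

Lysis waits on its own release at minute 5, so it starts at minute 5 and finishes at 5 + 25 = minute 30.
After lysis (finishes minute 30), incubation can start at minute 30 and finishes at minute 65.
Wash step needs all of incubation (finishes minute 65, plus 5-minute gap → minute 70); lysis (finishes minute 30). That puts its earliest start at minute 70; it finishes at 70 + 35 = minute 105.
Staining waits on wash step (finishes minute 105); lysis (finishes minute 30). The latest of these is minute 105, which is the earliest staining can start.

105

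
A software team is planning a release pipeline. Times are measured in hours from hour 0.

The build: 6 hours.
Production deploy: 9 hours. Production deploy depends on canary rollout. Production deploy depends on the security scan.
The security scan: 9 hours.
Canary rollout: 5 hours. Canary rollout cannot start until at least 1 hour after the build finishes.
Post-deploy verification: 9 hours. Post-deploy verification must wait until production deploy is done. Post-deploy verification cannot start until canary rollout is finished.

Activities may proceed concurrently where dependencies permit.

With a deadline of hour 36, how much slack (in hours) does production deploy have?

6

Nothing blocks the security scan, so it runs from hour 0 to hour 9.
The build can start immediately at hour 0; it finishes at hour 6.
Canary rollout cannot begin until the build (finishes hour 6, plus 1-hour gap → hour 7). It runs from hour 7 to 7 + 5 = hour 12.
Production deploy needs all of canary rollout (finishes hour 12); the security scan (finishes hour 9). That puts its earliest start at hour 12; it finishes at 12 + 9 = hour 21.

Working backward from the deadline:
To finish by hour 36, post-deploy verification (duration 9) must start no later than hour 27.
Production deploy has to be done before post-deploy verification (must start by hour 27). That means finishing by hour 27, i.e. starting by 27 − 9 = hour 18.
So production deploy can start as early as hour 12 and as late as hour 18, giving 18 − 12 = 6 hours of slack.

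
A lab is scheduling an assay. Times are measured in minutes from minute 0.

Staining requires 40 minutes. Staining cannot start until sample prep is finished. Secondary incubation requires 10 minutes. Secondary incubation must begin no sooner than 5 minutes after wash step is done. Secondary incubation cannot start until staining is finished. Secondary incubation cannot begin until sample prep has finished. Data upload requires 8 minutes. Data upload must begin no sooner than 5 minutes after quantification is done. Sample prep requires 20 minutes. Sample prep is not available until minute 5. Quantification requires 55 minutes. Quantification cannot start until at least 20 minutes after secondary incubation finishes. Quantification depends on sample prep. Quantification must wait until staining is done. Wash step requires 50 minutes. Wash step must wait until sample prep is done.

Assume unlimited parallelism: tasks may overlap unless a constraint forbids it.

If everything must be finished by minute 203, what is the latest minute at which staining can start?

65

Data upload must finish by minute 203; it takes 8 minutes, so it must start by 203 − 8 = minute 195.
Since data upload (must start by minute 195, minus 5-minute gap → minute 190) depends on it, quantification must finish by minute 190. Backing off its 55-minute duration gives a latest start of minute 135.
Secondary incubation has to be done before quantification (must start by minute 135, minus 20-minute gap → minute 115). That means finishing by minute 115, i.e. starting by 115 − 10 = minute 105.
Staining must finish in time for secondary incubation (must start by minute 105); quantification (must start by minute 135). The tightest is minute 105, so staining must start by 105 − 40 = minute 65.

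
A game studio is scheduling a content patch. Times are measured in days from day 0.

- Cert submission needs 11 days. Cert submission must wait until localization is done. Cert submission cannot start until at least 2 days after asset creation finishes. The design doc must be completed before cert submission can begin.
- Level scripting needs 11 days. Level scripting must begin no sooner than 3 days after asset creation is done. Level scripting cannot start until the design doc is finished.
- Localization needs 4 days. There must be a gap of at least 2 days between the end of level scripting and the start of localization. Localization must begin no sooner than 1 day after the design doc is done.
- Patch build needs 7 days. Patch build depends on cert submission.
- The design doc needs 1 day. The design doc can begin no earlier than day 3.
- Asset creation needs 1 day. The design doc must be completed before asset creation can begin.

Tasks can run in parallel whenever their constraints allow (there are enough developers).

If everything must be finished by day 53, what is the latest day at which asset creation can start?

14

To finish by day 53, patch build (duration 7) must start no later than day 46.
Cert submission must finish before patch build (must start by day 46). With an 11-day duration, cert submission must start by 46 − 11 = day 35.
Localization must finish before cert submission (must start by day 35). With a 4-day duration, localization must start by 35 − 4 = day 31.
Level scripting has to be done before localization (must start by day 31, minus 2-day gap → day 29). That means finishing by day 29, i.e. starting by 29 − 11 = day 18.
Asset creation feeds level scripting (must start by day 18, minus 3-day gap → day 15); cert submission (must start by day 35, minus 2-day gap → day 33). Taking the minimum, asset creation must finish by day 15 and start by 15 − 1 = day 14.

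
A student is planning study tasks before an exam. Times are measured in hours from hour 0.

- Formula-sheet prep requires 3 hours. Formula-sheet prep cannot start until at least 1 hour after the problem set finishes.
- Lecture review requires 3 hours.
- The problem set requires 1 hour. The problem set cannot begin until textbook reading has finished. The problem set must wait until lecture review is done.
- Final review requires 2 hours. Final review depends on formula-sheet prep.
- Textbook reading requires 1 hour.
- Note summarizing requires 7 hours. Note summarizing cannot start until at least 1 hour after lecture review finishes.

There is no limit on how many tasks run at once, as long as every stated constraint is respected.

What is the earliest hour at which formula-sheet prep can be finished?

8

Lecture review has no prerequisites, so it starts at hour 0 and finishes at hour 3.
Textbook reading can start immediately at hour 0; it finishes at hour 1.
The problem set has to wait for textbook reading (finishes hour 1); lecture review (finishes hour 3). The latest of these is hour 3, so the problem set runs hour 3 to 3 + 1 = hour 4.
Formula-sheet prep cannot begin until the problem set (finishes hour 4, plus 1-hour gap → hour 5). It runs from hour 5 to 5 + 3 = hour 8.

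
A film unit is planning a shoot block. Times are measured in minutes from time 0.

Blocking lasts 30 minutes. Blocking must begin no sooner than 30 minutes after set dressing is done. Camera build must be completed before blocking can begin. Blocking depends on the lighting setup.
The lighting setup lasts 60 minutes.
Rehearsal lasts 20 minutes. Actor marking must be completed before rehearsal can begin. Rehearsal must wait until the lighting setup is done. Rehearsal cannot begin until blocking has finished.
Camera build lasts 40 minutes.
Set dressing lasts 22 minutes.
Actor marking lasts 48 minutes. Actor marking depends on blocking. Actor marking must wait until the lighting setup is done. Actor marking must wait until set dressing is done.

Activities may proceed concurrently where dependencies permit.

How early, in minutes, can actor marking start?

Nothing blocks camera build, so it runs from minute 0 to minute 40.
Nothing blocks the lighting setup, so it runs from minute 0 to minute 60.
Nothing blocks set dressing, so it runs from minute 0 to minute 22.
Blocking needs all of set dressing (finishes minute 22, plus 30-minute gap → minute 52); camera build (finishes minute 40); the lighting setup (finishes minute 60). That puts its earliest start at minute 60; it finishes at 60 + 30 = minute 90.
Actor marking waits on blocking (finishes minute 90); the lighting setup (finishes minute 60); set dressing (finishes minute 22). The latest of these is minute 90, which is the earliest actor marking can start.

90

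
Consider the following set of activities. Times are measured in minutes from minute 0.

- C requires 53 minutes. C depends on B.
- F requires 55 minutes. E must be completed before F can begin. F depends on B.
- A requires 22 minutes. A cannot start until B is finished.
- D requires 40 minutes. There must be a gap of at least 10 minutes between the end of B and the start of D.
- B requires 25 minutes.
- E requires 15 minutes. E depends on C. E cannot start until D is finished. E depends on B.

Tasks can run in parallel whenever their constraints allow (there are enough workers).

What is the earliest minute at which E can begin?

78

Nothing blocks B, so it runs from minute 0 to minute 25.
D cannot begin until B (finishes minute 25, plus 10-minute gap → minute 35). It runs from minute 35 to 35 + 40 = minute 75.
C cannot begin until B (finishes minute 25). It runs from minute 25 to 25 + 53 = minute 78.
E waits on C (finishes minute 78); D (finishes minute 75); B (finishes minute 25). The latest of these is minute 78, which is the earliest E can start.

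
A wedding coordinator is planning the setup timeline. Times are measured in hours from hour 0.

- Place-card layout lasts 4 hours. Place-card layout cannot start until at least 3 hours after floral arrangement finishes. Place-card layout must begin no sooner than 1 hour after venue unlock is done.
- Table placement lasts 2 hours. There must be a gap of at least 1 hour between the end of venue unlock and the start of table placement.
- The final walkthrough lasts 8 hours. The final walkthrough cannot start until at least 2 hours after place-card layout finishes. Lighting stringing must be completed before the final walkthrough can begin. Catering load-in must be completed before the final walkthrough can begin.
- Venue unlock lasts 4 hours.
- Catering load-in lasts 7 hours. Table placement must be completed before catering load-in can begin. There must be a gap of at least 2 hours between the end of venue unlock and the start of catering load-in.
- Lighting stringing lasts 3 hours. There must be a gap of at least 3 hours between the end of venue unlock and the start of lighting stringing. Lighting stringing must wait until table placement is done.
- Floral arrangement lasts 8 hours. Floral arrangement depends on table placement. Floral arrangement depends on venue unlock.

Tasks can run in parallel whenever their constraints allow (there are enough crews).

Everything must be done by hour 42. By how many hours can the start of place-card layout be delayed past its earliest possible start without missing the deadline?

10

Venue unlock can start immediately at hour 0; it finishes at hour 4.
After venue unlock (finishes hour 4, plus 1-hour gap → hour 5), table placement can start at hour 5 and finishes at hour 7.
Floral arrangement cannot start until table placement (finishes hour 7); venue unlock (finishes hour 4). The controlling bound is hour 7, so floral arrangement finishes at 7 + 8 = hour 15.
Place-card layout cannot start until floral arrangement (finishes hour 15, plus 3-hour gap → hour 18); venue unlock (finishes hour 4, plus 1-hour gap → hour 5). The controlling bound is hour 18, so place-card layout finishes at 18 + 4 = hour 22.

Working backward from the deadline:
The final walkthrough has no dependents, so it just needs to finish by hour 42. Starting by 42 − 8 = hour 34 achieves that.
Place-card layout has to be done before the final walkthrough (must start by hour 34, minus 2-hour gap → hour 32). That means finishing by hour 32, i.e. starting by 32 − 4 = hour 28.
So place-card layout can start as early as hour 18 and as late as hour 28, giving 28 − 18 = 10 hours of slack.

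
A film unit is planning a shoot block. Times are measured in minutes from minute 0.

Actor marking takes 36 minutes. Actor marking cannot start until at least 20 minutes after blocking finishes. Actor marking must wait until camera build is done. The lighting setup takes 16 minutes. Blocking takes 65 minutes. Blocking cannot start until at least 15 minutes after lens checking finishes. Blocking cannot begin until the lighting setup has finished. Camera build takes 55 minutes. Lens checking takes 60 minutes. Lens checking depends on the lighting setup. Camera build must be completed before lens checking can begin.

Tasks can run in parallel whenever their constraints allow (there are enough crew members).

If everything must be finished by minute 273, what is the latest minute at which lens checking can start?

77

Actor marking must finish by minute 273; it takes 36 minutes, so it must start by 273 − 36 = minute 237.
Blocking feeds into actor marking (must start by minute 237, minus 20-minute gap → minute 217); so blocking must finish by minute 217 and therefore start by minute 152.
Lens checking feeds into blocking (must start by minute 152, minus 15-minute gap → minute 137); so lens checking must finish by minute 137 and therefore start by minute 77.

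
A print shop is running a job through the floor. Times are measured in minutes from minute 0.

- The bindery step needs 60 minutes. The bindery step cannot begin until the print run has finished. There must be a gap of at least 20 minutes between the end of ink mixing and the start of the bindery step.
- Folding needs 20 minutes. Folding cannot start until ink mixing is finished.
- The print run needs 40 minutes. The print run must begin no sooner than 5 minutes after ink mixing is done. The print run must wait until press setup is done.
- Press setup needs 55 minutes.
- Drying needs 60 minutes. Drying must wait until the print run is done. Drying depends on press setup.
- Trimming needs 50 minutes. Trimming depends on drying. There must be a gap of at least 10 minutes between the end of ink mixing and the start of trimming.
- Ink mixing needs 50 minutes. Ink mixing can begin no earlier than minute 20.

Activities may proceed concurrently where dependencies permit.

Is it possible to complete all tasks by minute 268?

Yes

Press setup has no prerequisites, so it starts at minute 0 and finishes at minute 55.
Ink mixing cannot begin until its own release at minute 20. It runs from minute 20 to 20 + 50 = minute 70.
Folding waits on ink mixing (finishes minute 70), so it starts at minute 70 and finishes at 70 + 20 = minute 90.
The print run cannot start until ink mixing (finishes minute 70, plus 5-minute gap → minute 75); press setup (finishes minute 55). The controlling bound is minute 75, so the print run finishes at 75 + 40 = minute 115.
For the bindery step: the print run (finishes minute 115); ink mixing (finishes minute 70, plus 20-minute gap → minute 90). Taking the maximum gives a start of minute 115, and it finishes at 115 + 60 = minute 175.
Drying has to wait for the print run (finishes minute 115); press setup (finishes minute 55). The latest of these is minute 115, so drying runs minute 115 to 115 + 60 = minute 175.
Trimming needs all of drying (finishes minute 175); ink mixing (finishes minute 70, plus 10-minute gap → minute 80). That puts its earliest start at minute 175; it finishes at 175 + 50 = minute 225.
Every task is finished by minute 225, which is no later than the deadline of 268, so the schedule is feasible.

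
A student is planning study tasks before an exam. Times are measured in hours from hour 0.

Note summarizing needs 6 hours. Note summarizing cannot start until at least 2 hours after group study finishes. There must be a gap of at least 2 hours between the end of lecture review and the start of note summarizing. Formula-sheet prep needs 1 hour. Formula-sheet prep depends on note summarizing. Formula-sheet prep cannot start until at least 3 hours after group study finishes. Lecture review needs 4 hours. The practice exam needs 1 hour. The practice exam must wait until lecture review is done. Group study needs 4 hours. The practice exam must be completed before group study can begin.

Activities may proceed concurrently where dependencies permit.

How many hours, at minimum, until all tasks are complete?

Lecture review has no prerequisites, so it starts at hour 0 and finishes at hour 4.
After lecture review (finishes hour 4), the practice exam can start at hour 4 and finishes at hour 5.
Group study waits on the practice exam (finishes hour 5), so it starts at hour 5 and finishes at 5 + 4 = hour 9.
Note summarizing needs all of group study (finishes hour 9, plus 2-hour gap → hour 11); lecture review (finishes hour 4, plus 2-hour gap → hour 6). That puts its earliest start at hour 11; it finishes at 11 + 6 = hour 17.
Formula-sheet prep needs all of note summarizing (finishes hour 17); group study (finishes hour 9, plus 3-hour gap → hour 12). That puts its earliest start at hour 17; it finishes at 17 + 1 = hour 18.
All tasks are finished once the last one completes. Finish times: Lecture review at 4, The practice exam at 5, Group study at 9, Note summarizing at 17, Formula-sheet prep at 18. The latest is hour 18.

18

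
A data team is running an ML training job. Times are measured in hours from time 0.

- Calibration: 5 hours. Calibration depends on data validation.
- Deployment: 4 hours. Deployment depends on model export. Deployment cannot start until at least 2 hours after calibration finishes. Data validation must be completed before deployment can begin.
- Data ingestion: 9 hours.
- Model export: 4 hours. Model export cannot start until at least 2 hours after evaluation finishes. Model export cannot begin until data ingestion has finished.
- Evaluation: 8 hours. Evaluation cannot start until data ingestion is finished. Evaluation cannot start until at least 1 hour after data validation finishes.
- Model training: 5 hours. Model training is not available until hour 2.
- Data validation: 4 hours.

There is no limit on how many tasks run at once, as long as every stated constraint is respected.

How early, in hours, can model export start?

19

Data validation can start immediately at hour 0; it finishes at hour 4.
Data ingestion can start immediately at hour 0; it finishes at hour 9.
Evaluation cannot start until data ingestion (finishes hour 9); data validation (finishes hour 4, plus 1-hour gap → hour 5). The controlling bound is hour 9, so evaluation finishes at 9 + 8 = hour 17.
Model export waits on evaluation (finishes hour 17, plus 2-hour gap → hour 19); data ingestion (finishes hour 9). The latest of these is hour 19, which is the earliest model export can start.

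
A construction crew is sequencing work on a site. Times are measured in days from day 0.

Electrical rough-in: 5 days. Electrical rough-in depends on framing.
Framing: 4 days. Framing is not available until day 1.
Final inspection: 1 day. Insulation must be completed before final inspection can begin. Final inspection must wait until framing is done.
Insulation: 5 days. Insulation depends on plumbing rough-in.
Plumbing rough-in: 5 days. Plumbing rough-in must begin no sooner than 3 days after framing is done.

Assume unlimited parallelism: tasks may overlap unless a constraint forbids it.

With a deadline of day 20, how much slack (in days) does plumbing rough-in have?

Framing waits on its own release at day 1, so it starts at day 1 and finishes at 1 + 4 = day 5.
Plumbing rough-in waits on framing (finishes day 5, plus 3-day gap → day 8), so it starts at day 8 and finishes at 8 + 5 = day 13.

Working backward from the deadline:
Nothing follows final inspection; the deadline of day 20 is its only limit. It must start by 20 − 1 = day 19.
Insulation feeds into final inspection (must start by day 19); so insulation must finish by day 19 and therefore start by day 14.
Plumbing rough-in has to be done before insulation (must start by day 14). That means finishing by day 14, i.e. starting by 14 − 5 = day 9.
So plumbing rough-in can start as early as day 8 and as late as day 9, giving 9 − 8 = 1 day of slack.

1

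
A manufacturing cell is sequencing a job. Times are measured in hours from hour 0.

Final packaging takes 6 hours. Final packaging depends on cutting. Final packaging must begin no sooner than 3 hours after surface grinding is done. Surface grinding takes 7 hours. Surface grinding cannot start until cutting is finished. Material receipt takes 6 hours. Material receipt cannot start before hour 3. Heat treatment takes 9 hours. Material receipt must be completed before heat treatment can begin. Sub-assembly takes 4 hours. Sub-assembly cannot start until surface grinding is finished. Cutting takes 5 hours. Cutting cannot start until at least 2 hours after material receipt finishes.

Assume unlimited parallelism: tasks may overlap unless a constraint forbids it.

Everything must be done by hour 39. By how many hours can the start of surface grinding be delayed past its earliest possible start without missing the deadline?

7

Material receipt cannot begin until its own release at hour 3. It runs from hour 3 to 3 + 6 = hour 9.
Cutting waits on material receipt (finishes hour 9, plus 2-hour gap → hour 11), so it starts at hour 11 and finishes at 11 + 5 = hour 16.
Surface grinding cannot begin until cutting (finishes hour 16). It runs from hour 16 to 16 + 7 = hour 23.

Working backward from the deadline:
Sub-assembly must finish by hour 39; it takes 4 hours, so it must start by 39 − 4 = hour 35.
Nothing follows final packaging; the deadline of hour 39 is its only limit. It must start by 39 − 6 = hour 33.
Surface grinding has several dependents: sub-assembly (must start by hour 35); final packaging (must start by hour 33, minus 3-hour gap → hour 30). The earliest of those limits is hour 30, so surface grinding must start by 30 − 7 = hour 23.
So surface grinding can start as early as hour 16 and as late as hour 23, giving 23 − 16 = 7 hours of slack.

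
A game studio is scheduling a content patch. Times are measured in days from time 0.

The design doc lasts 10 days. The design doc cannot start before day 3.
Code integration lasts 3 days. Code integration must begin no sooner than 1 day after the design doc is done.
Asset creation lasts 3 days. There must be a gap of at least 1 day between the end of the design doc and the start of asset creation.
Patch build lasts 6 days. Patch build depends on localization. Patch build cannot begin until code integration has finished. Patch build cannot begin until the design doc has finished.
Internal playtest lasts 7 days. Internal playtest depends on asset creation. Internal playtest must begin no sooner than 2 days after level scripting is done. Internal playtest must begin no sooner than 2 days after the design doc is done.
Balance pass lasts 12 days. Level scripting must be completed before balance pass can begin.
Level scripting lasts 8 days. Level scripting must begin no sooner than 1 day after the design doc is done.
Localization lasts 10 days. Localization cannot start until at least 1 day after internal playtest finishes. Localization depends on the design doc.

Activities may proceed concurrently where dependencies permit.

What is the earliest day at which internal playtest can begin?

24

After its own release at day 3, the design doc can start at day 3 and finishes at day 13.
Level scripting waits on the design doc (finishes day 13, plus 1-day gap → day 14), so it starts at day 14 and finishes at 14 + 8 = day 22.
Asset creation waits on the design doc (finishes day 13, plus 1-day gap → day 14), so it starts at day 14 and finishes at 14 + 3 = day 17.
Internal playtest waits on asset creation (finishes day 17); level scripting (finishes day 22, plus 2-day gap → day 24); the design doc (finishes day 13, plus 2-day gap → day 15). The latest of these is day 24, which is the earliest internal playtest can start.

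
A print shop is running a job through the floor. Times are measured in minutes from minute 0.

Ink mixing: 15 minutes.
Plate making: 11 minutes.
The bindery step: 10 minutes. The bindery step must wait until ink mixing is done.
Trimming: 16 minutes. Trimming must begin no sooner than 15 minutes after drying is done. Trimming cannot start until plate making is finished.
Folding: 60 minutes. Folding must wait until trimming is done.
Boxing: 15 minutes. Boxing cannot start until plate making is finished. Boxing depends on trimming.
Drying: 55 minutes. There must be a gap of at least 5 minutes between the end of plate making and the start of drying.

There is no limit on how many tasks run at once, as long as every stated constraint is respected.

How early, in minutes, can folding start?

102

Plate making has no prerequisites, so it starts at minute 0 and finishes at minute 11.
Drying cannot begin until plate making (finishes minute 11, plus 5-minute gap → minute 16). It runs from minute 16 to 16 + 55 = minute 71.
For trimming: drying (finishes minute 71, plus 15-minute gap → minute 86); plate making (finishes minute 11). Taking the maximum gives a start of minute 86, and it finishes at 86 + 16 = minute 102.
Folding waits on trimming (finishes minute 102), so the earliest it can start is minute 102.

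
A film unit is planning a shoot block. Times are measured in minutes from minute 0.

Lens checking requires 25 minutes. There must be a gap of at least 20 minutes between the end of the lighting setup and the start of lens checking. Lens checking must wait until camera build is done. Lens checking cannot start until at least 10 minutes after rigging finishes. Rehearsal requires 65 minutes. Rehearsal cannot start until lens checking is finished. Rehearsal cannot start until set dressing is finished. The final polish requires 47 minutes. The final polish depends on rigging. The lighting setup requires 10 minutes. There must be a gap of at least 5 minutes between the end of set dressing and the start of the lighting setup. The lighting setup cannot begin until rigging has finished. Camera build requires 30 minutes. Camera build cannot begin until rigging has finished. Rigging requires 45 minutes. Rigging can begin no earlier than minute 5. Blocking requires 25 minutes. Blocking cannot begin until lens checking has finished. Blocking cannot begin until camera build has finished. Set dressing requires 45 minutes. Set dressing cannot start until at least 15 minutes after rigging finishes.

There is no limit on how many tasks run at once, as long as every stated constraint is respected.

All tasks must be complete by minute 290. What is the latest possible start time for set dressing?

Nothing follows blocking; the deadline of minute 290 is its only limit. It must start by 290 − 25 = minute 265.
Rehearsal must finish by minute 290; it takes 65 minutes, so it must start by 290 − 65 = minute 225.
Lens checking feeds blocking (must start by minute 265); rehearsal (must start by minute 225). Taking the minimum, lens checking must finish by minute 225 and start by 225 − 25 = minute 200.
The lighting setup must finish before lens checking (must start by minute 200, minus 20-minute gap → minute 180). With a 10-minute duration, the lighting setup must start by 180 − 10 = minute 170.
For set dressing: the lighting setup (must start by minute 170, minus 5-minute gap → minute 165); rehearsal (must start by minute 225). The most restrictive is minute 165; with a 45-minute duration, set dressing must start by minute 120.

120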